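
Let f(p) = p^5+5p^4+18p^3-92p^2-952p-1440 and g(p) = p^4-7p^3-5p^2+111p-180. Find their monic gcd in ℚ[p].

Euclidean algorithm in ℚ[p]:
  p^5+5p^4+18p^3-92p^2-952p-1440 = (p+12)(p^4-7p^3-5p^2+111p-180) + (107p^3-143p^2-2104p+720)
  p^4-7p^3-5p^2+111p-180 = ((1/107)p-606/11449)(107p^3-143p^2-2104p+720) + ((81225/11449)p^2-(81225/11449)p-1624500/11449)
  107p^3-143p^2-2104p+720 = ((1225043/81225)p-45796/9025)((81225/11449)p^2-(81225/11449)p-1624500/11449) + (0)
Last nonzero remainder: (81225/11449)p^2-(81225/11449)p-1624500/11449. Dividing through by 81225/11449 gives the monic gcd p^2-p-20.

p^2-p-20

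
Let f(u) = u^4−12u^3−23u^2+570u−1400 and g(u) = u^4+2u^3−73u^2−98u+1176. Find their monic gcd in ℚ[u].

u^2+3u−28

Euclidean algorithm in ℚ[u]:
  u^4−12u^3−23u^2+570u−1400 = (u^4+2u^3−73u^2−98u+1176) + (−14u^3+50u^2+668u−2576)
  u^4+2u^3−73u^2−98u+1176 = (−(1/14)u−39/98)(−14u^3+50u^2+668u−2576) + (−(264/49)u^2−(792/49)u+1056/7)
  −14u^3+50u^2+668u−2576 = ((343/132)u−1127/66)(−(264/49)u^2−(792/49)u+1056/7) + (0)
Last nonzero remainder: −(264/49)u^2−(792/49)u+1056/7. Dividing through by −264/49 gives the monic gcd u^2+3u−28.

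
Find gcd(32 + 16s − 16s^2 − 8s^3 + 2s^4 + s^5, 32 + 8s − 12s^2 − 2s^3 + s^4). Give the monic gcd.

−8 − 4s + 2s^2 + s^3

Repeated division with remainder:
  s^5 + 2s^4 − 8s^3 − 16s^2 + 16s + 32 = (s + 4)(s^4 − 2s^3 − 12s^2 + 8s + 32) + (12s^3 + 24s^2 − 48s − 96)
  s^4 − 2s^3 − 12s^2 + 8s + 32 = ((1/12)s − 1/3)(12s^3 + 24s^2 − 48s − 96) + (0)
Last nonzero remainder: 12s^3 + 24s^2 − 48s − 96. Dividing through by 12 gives the monic gcd s^3 + 2s^2 − 4s − 8.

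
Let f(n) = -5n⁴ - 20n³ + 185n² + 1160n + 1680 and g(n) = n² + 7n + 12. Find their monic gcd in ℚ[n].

n² + 7n + 12

Apply the Euclidean algorithm:
  -5n⁴ - 20n³ + 185n² + 1160n + 1680 = (-5n² + 15n + 140)(n² + 7n + 12) + (0)
The last nonzero remainder n² + 7n + 12 is already monic.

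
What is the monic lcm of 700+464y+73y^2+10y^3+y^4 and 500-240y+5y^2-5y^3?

Repeated division with remainder:
  y^4+10y^3+73y^2+464y+700 = (-(1/5)y-11/5)(-5y^3+5y^2-240y+500) + (36y^2+36y+1800)
  -5y^3+5y^2-240y+500 = (-(5/36)y+5/18)(36y^2+36y+1800) + (0)
Last nonzero remainder: 36y^2+36y+1800. Dividing through by 36 gives the monic gcd y^2+y+50.
Then lcm(f, g) = f·g / gcd(f, g); expanding and making the result monic gives the answer.

-1400-228y+318y^2+53y^3+8y^4+y^5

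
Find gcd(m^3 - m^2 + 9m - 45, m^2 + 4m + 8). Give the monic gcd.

1

Euclidean algorithm in ℚ[m]:
  m^3 - m^2 + 9m - 45 = (m - 5)(m^2 + 4m + 8) + (21m - 5)
  m^2 + 4m + 8 = ((1/21)m + 89/441)(21m - 5) + (3973/441)
  21m - 5 = ((9261/3973)m - 2205/3973)(3973/441) + (0)
The last nonzero remainder is the constant 3973/441, so the polynomials are coprime and gcd = 1.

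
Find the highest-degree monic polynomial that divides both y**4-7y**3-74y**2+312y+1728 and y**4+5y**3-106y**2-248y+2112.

Repeated division with remainder:
  y**4-7y**3-74y**2+312y+1728 = (y**4+5y**3-106y**2-248y+2112) + (-12y**3+32y**2+560y-384)
  y**4+5y**3-106y**2-248y+2112 = (-(1/12)y-23/36)(-12y**3+32y**2+560y-384) + (-(350/9)y**2+(700/9)y+5600/3)
  -12y**3+32y**2+560y-384 = ((54/175)y-36/175)(-(350/9)y**2+(700/9)y+5600/3) + (0)
Last nonzero remainder: -(350/9)y**2+(700/9)y+5600/3. Dividing through by -350/9 gives the monic gcd y**2-2y-48.

y**2-2y-48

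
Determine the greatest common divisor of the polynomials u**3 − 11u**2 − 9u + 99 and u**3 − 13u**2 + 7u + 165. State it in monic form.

Apply the Euclidean algorithm:
  u**3 − 11u**2 − 9u + 99 = (u**3 − 13u**2 + 7u + 165) + (2u**2 − 16u − 66)
  u**3 − 13u**2 + 7u + 165 = ((1/2)u − 5/2)(2u**2 − 16u − 66) + (0)
Last nonzero remainder: 2u**2 − 16u − 66. Dividing through by 2 gives the monic gcd u**2 − 8u − 33.

u**2 − 8u − 33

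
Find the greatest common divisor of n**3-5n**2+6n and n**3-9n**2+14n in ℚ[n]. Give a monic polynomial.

n**2-2n

Euclidean algorithm in ℚ[n]:
  n**3-5n**2+6n = (n**3-9n**2+14n) + (4n**2-8n)
  n**3-9n**2+14n = ((1/4)n-7/4)(4n**2-8n) + (0)
Last nonzero remainder: 4n**2-8n. Dividing through by 4 gives the monic gcd n**2-2n.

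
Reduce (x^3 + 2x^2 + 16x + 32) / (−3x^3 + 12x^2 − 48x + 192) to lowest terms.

Repeated division with remainder:
  x^3 + 2x^2 + 16x + 32 = (−1/3)(−3x^3 + 12x^2 − 48x + 192) + (6x^2 + 96)
  −3x^3 + 12x^2 − 48x + 192 = (−(1/2)x + 2)(6x^2 + 96) + (0)
Last nonzero remainder: 6x^2 + 96. Dividing through by 6 gives the monic gcd x^2 + 16.
Cancel x^2 + 16 from numerator and denominator to get the reduced form.

(−x − 2)/(3x − 12)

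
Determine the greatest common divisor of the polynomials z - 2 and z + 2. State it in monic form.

By polynomial division,
  z - 2 = (z + 2) + (-4)
  z + 2 = (-(1/4)z - 1/2)(-4) + (0)
The last nonzero remainder is the constant -4, so the polynomials are coprime and gcd = 1.

1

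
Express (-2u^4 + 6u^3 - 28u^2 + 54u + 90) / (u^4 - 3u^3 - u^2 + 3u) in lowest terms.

(-2u^2 + 2u - 30)/(u^2 - u)

By polynomial division,
  -2u^4 + 6u^3 - 28u^2 + 54u + 90 = (-2)(u^4 - 3u^3 - u^2 + 3u) + (-30u^2 + 60u + 90)
  u^4 - 3u^3 - u^2 + 3u = (-(1/30)u^2 + (1/30)u)(-30u^2 + 60u + 90) + (0)
Last nonzero remainder: -30u^2 + 60u + 90. Dividing through by -30 gives the monic gcd u^2 - 2u - 3.
Cancel u^2 - 2u - 3 from numerator and denominator to get the reduced form.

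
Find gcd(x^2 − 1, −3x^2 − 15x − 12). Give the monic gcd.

x + 1

Euclidean algorithm in ℚ[x]:
  x^2 − 1 = (−1/3)(−3x^2 − 15x − 12) + (−5x − 5)
  −3x^2 − 15x − 12 = ((3/5)x + 12/5)(−5x − 5) + (0)
Last nonzero remainder: −5x − 5. Dividing through by −5 gives the monic gcd x + 1.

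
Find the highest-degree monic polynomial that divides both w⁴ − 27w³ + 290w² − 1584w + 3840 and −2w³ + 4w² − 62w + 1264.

w − 8

Euclidean algorithm in ℚ[w]:
  w⁴ − 27w³ + 290w² − 1584w + 3840 = (−(1/2)w + 25/2)(−2w³ + 4w² − 62w + 1264) + (209w² − 177w − 11960)
  −2w³ + 4w² − 62w + 1264 = (−(2/209)w + 482/43681)(209w² − 177w − 11960) + (−(7622188/43681)w + 60977504/43681)
  209w² − 177w − 11960 = (−(9129329/7622188)w − 65303095/7622188)(−(7622188/43681)w + 60977504/43681) + (0)
Last nonzero remainder: −(7622188/43681)w + 60977504/43681. Dividing through by −7622188/43681 gives the monic gcd w − 8.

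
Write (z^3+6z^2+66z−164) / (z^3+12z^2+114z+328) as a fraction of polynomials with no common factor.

By polynomial division,
  z^3+6z^2+66z−164 = (z^3+12z^2+114z+328) + (−6z^2−48z−492)
  z^3+12z^2+114z+328 = (−(1/6)z−2/3)(−6z^2−48z−492) + (0)
Last nonzero remainder: −6z^2−48z−492. Dividing through by −6 gives the monic gcd z^2+8z+82.
Cancel z^2+8z+82 from numerator and denominator to get the reduced form.

(z−2)/(z+4)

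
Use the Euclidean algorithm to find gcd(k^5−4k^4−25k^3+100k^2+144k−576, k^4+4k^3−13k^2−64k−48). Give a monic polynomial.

Repeated division with remainder:
  k^5−4k^4−25k^3+100k^2+144k−576 = (k−8)(k^4+4k^3−13k^2−64k−48) + (20k^3+60k^2−320k−960)
  k^4+4k^3−13k^2−64k−48 = ((1/20)k+1/20)(20k^3+60k^2−320k−960) + (0)
Last nonzero remainder: 20k^3+60k^2−320k−960. Dividing through by 20 gives the monic gcd k^3+3k^2−16k−48.

k^3+3k^2−16k−48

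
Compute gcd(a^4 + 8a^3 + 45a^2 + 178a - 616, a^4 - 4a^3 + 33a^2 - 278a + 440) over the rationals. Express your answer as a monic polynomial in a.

a^3 + a^2 + 38a - 88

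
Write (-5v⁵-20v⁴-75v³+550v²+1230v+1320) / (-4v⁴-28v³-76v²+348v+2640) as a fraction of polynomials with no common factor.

(5v²+10v+10)/(4v+20)

By polynomial division,
  -5v⁵-20v⁴-75v³+550v²+1230v+1320 = ((5/4)v-15/4)(-4v⁴-28v³-76v²+348v+2640) + (-85v³-170v²-765v+11220)
  -4v⁴-28v³-76v²+348v+2640 = ((4/85)v+4/17)(-85v³-170v²-765v+11220) + (0)
Last nonzero remainder: -85v³-170v²-765v+11220. Dividing through by -85 gives the monic gcd v³+2v²+9v-132.
Cancel v³+2v²+9v-132 from numerator and denominator to get the reduced form.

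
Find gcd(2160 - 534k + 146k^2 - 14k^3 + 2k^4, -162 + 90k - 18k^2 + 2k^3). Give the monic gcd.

Repeated division with remainder:
  2k^4 - 14k^3 + 146k^2 - 534k + 2160 = (k + 2)(2k^3 - 18k^2 + 90k - 162) + (92k^2 - 552k + 2484)
  2k^3 - 18k^2 + 90k - 162 = ((1/46)k - 3/46)(92k^2 - 552k + 2484) + (0)
Last nonzero remainder: 92k^2 - 552k + 2484. Dividing through by 92 gives the monic gcd k^2 - 6k + 27.

27 - 6k + k^2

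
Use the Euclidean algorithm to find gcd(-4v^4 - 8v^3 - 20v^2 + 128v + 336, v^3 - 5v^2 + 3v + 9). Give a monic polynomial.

v - 3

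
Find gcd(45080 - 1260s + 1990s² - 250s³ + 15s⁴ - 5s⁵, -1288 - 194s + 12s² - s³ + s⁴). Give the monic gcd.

-322 + 32s - 5s² + s³

By polynomial division,
  -5s⁵ + 15s⁴ - 250s³ + 1990s² - 1260s + 45080 = (-5s + 10)(s⁴ - s³ + 12s² - 194s - 1288) + (-180s³ + 900s² - 5760s + 57960)
  s⁴ - s³ + 12s² - 194s - 1288 = (-(1/180)s - 1/45)(-180s³ + 900s² - 5760s + 57960) + (0)
Last nonzero remainder: -180s³ + 900s² - 5760s + 57960. Dividing through by -180 gives the monic gcd s³ - 5s² + 32s - 322.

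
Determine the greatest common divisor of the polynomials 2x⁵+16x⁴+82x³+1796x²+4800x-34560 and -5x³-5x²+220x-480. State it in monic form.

Repeated division with remainder:
  2x⁵+16x⁴+82x³+1796x²+4800x-34560 = (-(2/5)x²-(14/5)x-156/5)(-5x³-5x²+220x-480) + (2064x²+10320x-49536)
  -5x³-5x²+220x-480 = (-(5/2064)x+5/516)(2064x²+10320x-49536) + (0)
Last nonzero remainder: 2064x²+10320x-49536. Dividing through by 2064 gives the monic gcd x²+5x-24.

x²+5x-24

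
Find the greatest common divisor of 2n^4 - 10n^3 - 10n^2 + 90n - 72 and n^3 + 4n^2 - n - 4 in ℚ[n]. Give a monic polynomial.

Apply the Euclidean algorithm:
  2n^4 - 10n^3 - 10n^2 + 90n - 72 = (2n - 18)(n^3 + 4n^2 - n - 4) + (64n^2 + 80n - 144)
  n^3 + 4n^2 - n - 4 = ((1/64)n + 11/256)(64n^2 + 80n - 144) + (-(35/16)n + 35/16)
  64n^2 + 80n - 144 = (-(1024/35)n - 2304/35)(-(35/16)n + 35/16) + (0)
Last nonzero remainder: -(35/16)n + 35/16. Dividing through by -35/16 gives the monic gcd n - 1.

n - 1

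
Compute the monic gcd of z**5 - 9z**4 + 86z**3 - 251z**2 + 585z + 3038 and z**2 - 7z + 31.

Apply the Euclidean algorithm:
  z**5 - 9z**4 + 86z**3 - 251z**2 + 585z + 3038 = (z**3 - 2z**2 + 41z + 98)(z**2 - 7z + 31) + (0)
The last nonzero remainder z**2 - 7z + 31 is already monic.

z**2 - 7z + 31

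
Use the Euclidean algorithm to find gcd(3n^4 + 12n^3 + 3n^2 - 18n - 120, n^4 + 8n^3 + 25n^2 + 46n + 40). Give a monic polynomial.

Euclidean algorithm in ℚ[n]:
  3n^4 + 12n^3 + 3n^2 - 18n - 120 = (3)(n^4 + 8n^3 + 25n^2 + 46n + 40) + (-12n^3 - 72n^2 - 156n - 240)
  n^4 + 8n^3 + 25n^2 + 46n + 40 = (-(1/12)n - 1/6)(-12n^3 - 72n^2 - 156n - 240) + (0)
Last nonzero remainder: -12n^3 - 72n^2 - 156n - 240. Dividing through by -12 gives the monic gcd n^3 + 6n^2 + 13n + 20.

n^3 + 6n^2 + 13n + 20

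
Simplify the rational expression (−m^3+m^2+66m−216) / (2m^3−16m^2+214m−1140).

(−m^2−5m+36)/(2m^2−4m+190)

Repeated division with remainder:
  −m^3+m^2+66m−216 = (−1/2)(2m^3−16m^2+214m−1140) + (−7m^2+173m−786)
  2m^3−16m^2+214m−1140 = (−(2/7)m−234/49)(−7m^2+173m−786) + ((39964/49)m−239784/49)
  −7m^2+173m−786 = (−(343/39964)m+6419/39964)((39964/49)m−239784/49) + (0)
Last nonzero remainder: (39964/49)m−239784/49. Dividing through by 39964/49 gives the monic gcd m−6.
Cancel m−6 from numerator and denominator to get the reduced form.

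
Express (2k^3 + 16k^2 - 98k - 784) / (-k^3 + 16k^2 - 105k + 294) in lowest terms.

(-2k^2 - 30k - 112)/(k^2 - 9k + 42)

Repeated division with remainder:
  2k^3 + 16k^2 - 98k - 784 = (-2)(-k^3 + 16k^2 - 105k + 294) + (48k^2 - 308k - 196)
  -k^3 + 16k^2 - 105k + 294 = (-(1/48)k + 115/576)(48k^2 - 308k - 196) + (-(6853/144)k + 47971/144)
  48k^2 - 308k - 196 = (-(6912/6853)k - 576/979)(-(6853/144)k + 47971/144) + (0)
Last nonzero remainder: -(6853/144)k + 47971/144. Dividing through by -6853/144 gives the monic gcd k - 7.
Cancel k - 7 from numerator and denominator to get the reduced form.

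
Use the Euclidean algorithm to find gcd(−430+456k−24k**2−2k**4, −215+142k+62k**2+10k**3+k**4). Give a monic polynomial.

−43+37k+5k**2+k**3

Apply the Euclidean algorithm:
  −2k**4−24k**2+456k−430 = (−2)(k**4+10k**3+62k**2+142k−215) + (20k**3+100k**2+740k−860)
  k**4+10k**3+62k**2+142k−215 = ((1/20)k+1/4)(20k**3+100k**2+740k−860) + (0)
Last nonzero remainder: 20k**3+100k**2+740k−860. Dividing through by 20 gives the monic gcd k**3+5k**2+37k−43.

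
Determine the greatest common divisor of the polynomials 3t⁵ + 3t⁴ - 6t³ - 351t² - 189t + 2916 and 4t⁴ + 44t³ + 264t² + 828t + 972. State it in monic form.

Euclidean algorithm in ℚ[t]:
  3t⁵ + 3t⁴ - 6t³ - 351t² - 189t + 2916 = ((3/4)t - 15/2)(4t⁴ + 44t³ + 264t² + 828t + 972) + (126t³ + 1008t² + 5292t + 10206)
  4t⁴ + 44t³ + 264t² + 828t + 972 = ((2/63)t + 2/21)(126t³ + 1008t² + 5292t + 10206) + (0)
Last nonzero remainder: 126t³ + 1008t² + 5292t + 10206. Dividing through by 126 gives the monic gcd t³ + 8t² + 42t + 81.

t³ + 8t² + 42t + 81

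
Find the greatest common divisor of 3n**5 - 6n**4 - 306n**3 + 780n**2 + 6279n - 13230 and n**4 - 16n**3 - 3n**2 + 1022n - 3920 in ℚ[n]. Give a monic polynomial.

n**2 - 14n + 49

By polynomial division,
  3n**5 - 6n**4 - 306n**3 + 780n**2 + 6279n - 13230 = (3n + 42)(n**4 - 16n**3 - 3n**2 + 1022n - 3920) + (375n**3 - 2160n**2 - 24885n + 151410)
  n**4 - 16n**3 - 3n**2 + 1022n - 3920 = ((1/375)n - 256/9375)(375n**3 - 2160n**2 - 24885n + 151410) + ((2736/625)n**2 - (38304/625)n + 134064/625)
  375n**3 - 2160n**2 - 24885n + 151410 = ((78125/912)n + 321875/456)((2736/625)n**2 - (38304/625)n + 134064/625) + (0)
Last nonzero remainder: (2736/625)n**2 - (38304/625)n + 134064/625. Dividing through by 2736/625 gives the monic gcd n**2 - 14n + 49.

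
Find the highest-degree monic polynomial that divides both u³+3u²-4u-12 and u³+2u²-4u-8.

u²-4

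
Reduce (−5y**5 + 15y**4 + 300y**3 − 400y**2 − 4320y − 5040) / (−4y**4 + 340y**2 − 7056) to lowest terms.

Repeated division with remainder:
  −5y**5 + 15y**4 + 300y**3 − 400y**2 − 4320y − 5040 = ((5/4)y − 15/4)(−4y**4 + 340y**2 − 7056) + (−125y**3 + 875y**2 + 4500y − 31500)
  −4y**4 + 340y**2 − 7056 = ((4/125)y + 28/125)(−125y**3 + 875y**2 + 4500y − 31500) + (0)
Last nonzero remainder: −125y**3 + 875y**2 + 4500y − 31500. Dividing through by −125 gives the monic gcd y**3 − 7y**2 − 36y + 252.
Cancel y**3 − 7y**2 − 36y + 252 from numerator and denominator to get the reduced form.

(5y**2 + 20y + 20)/(4y + 28)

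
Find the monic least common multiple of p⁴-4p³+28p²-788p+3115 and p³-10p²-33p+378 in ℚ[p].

p⁶-7p⁵-14p⁴-656p³+3967p²+33207p-168210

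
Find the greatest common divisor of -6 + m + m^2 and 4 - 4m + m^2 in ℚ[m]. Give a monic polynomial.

-2 + m

Apply the Euclidean algorithm:
  m^2 + m - 6 = (m^2 - 4m + 4) + (5m - 10)
  m^2 - 4m + 4 = ((1/5)m - 2/5)(5m - 10) + (0)
Last nonzero remainder: 5m - 10. Dividing through by 5 gives the monic gcd m - 2.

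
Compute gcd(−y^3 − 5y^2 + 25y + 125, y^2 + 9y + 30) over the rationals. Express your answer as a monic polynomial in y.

Repeated division with remainder:
  −y^3 − 5y^2 + 25y + 125 = (−y + 4)(y^2 + 9y + 30) + (19y + 5)
  y^2 + 9y + 30 = ((1/19)y + 166/361)(19y + 5) + (10000/361)
  19y + 5 = ((6859/10000)y + 361/2000)(10000/361) + (0)
The last nonzero remainder is the constant 10000/361, so the polynomials are coprime and gcd = 1.

1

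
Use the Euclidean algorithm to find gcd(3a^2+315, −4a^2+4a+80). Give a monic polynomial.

1

Repeated division with remainder:
  3a^2+315 = (−3/4)(−4a^2+4a+80) + (3a+375)
  −4a^2+4a+80 = (−(4/3)a+168)(3a+375) + (−62920)
  3a+375 = (−(3/62920)a−75/12584)(−62920) + (0)
The last nonzero remainder is the constant −62920, so the polynomials are coprime and gcd = 1.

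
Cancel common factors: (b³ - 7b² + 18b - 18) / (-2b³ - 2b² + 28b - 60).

Apply the Euclidean algorithm:
  b³ - 7b² + 18b - 18 = (-1/2)(-2b³ - 2b² + 28b - 60) + (-8b² + 32b - 48)
  -2b³ - 2b² + 28b - 60 = ((1/4)b + 5/4)(-8b² + 32b - 48) + (0)
Last nonzero remainder: -8b² + 32b - 48. Dividing through by -8 gives the monic gcd b² - 4b + 6.
Cancel b² - 4b + 6 from numerator and denominator to get the reduced form.

(-b + 3)/(2b + 10)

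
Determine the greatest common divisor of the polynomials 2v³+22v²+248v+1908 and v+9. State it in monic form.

Euclidean algorithm in ℚ[v]:
  2v³+22v²+248v+1908 = (2v²+4v+212)(v+9) + (0)
The last nonzero remainder v+9 is already monic.

v+9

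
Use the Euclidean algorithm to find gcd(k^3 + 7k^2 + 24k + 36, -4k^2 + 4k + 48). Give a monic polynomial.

k + 3

By polynomial division,
  k^3 + 7k^2 + 24k + 36 = (-(1/4)k - 2)(-4k^2 + 4k + 48) + (44k + 132)
  -4k^2 + 4k + 48 = (-(1/11)k + 4/11)(44k + 132) + (0)
Last nonzero remainder: 44k + 132. Dividing through by 44 gives the monic gcd k + 3.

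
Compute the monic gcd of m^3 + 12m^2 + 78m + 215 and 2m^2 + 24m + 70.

By polynomial division,
  m^3 + 12m^2 + 78m + 215 = ((1/2)m)(2m^2 + 24m + 70) + (43m + 215)
  2m^2 + 24m + 70 = ((2/43)m + 14/43)(43m + 215) + (0)
Last nonzero remainder: 43m + 215. Dividing through by 43 gives the monic gcd m + 5.

m + 5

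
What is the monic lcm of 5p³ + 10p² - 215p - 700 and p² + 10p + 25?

By polynomial division,
  5p³ + 10p² - 215p - 700 = (5p - 40)(p² + 10p + 25) + (60p + 300)
  p² + 10p + 25 = ((1/60)p + 1/12)(60p + 300) + (0)
Last nonzero remainder: 60p + 300. Dividing through by 60 gives the monic gcd p + 5.
Then lcm(f, g) = f·g / gcd(f, g); expanding and making the result monic gives the answer.

p⁴ + 7p³ - 33p² - 355p - 700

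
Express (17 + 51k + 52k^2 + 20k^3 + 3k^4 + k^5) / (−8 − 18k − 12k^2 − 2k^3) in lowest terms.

(−17 − 17k − k^2 − k^3)/(8 + 2k)

Repeated division with remainder:
  k^5 + 3k^4 + 20k^3 + 52k^2 + 51k + 17 = (−(1/2)k^2 + (3/2)k − 29/2)(−2k^3 − 12k^2 − 18k − 8) + (−99k^2 − 198k − 99)
  −2k^3 − 12k^2 − 18k − 8 = ((2/99)k + 8/99)(−99k^2 − 198k − 99) + (0)
Last nonzero remainder: −99k^2 − 198k − 99. Dividing through by −99 gives the monic gcd k^2 + 2k + 1.
Cancel k^2 + 2k + 1 from numerator and denominator to get the reduced form.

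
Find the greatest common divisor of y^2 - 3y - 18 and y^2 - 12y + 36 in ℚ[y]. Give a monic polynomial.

y - 6

Euclidean algorithm in ℚ[y]:
  y^2 - 3y - 18 = (y^2 - 12y + 36) + (9y - 54)
  y^2 - 12y + 36 = ((1/9)y - 2/3)(9y - 54) + (0)
Last nonzero remainder: 9y - 54. Dividing through by 9 gives the monic gcd y - 6.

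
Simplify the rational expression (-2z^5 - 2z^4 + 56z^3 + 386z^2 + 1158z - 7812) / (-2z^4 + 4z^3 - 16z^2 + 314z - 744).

(z^2 - z - 42)/(z - 4)

Repeated division with remainder:
  -2z^5 - 2z^4 + 56z^3 + 386z^2 + 1158z - 7812 = (z + 3)(-2z^4 + 4z^3 - 16z^2 + 314z - 744) + (60z^3 + 120z^2 + 960z - 5580)
  -2z^4 + 4z^3 - 16z^2 + 314z - 744 = (-(1/30)z + 2/15)(60z^3 + 120z^2 + 960z - 5580) + (0)
Last nonzero remainder: 60z^3 + 120z^2 + 960z - 5580. Dividing through by 60 gives the monic gcd z^3 + 2z^2 + 16z - 93.
Cancel z^3 + 2z^2 + 16z - 93 from numerator and denominator to get the reduced form.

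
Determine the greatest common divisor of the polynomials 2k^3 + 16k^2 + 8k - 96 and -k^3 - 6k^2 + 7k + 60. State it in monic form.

k + 4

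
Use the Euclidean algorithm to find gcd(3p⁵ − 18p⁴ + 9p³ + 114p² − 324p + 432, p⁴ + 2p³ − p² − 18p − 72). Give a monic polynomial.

Euclidean algorithm in ℚ[p]:
  3p⁵ − 18p⁴ + 9p³ + 114p² − 324p + 432 = (3p − 24)(p⁴ + 2p³ − p² − 18p − 72) + (60p³ + 144p² − 540p − 1296)
  p⁴ + 2p³ − p² − 18p − 72 = ((1/60)p − 1/150)(60p³ + 144p² − 540p − 1296) + ((224/25)p² − 2016/25)
  60p³ + 144p² − 540p − 1296 = ((375/56)p + 225/14)((224/25)p² − 2016/25) + (0)
Last nonzero remainder: (224/25)p² − 2016/25. Dividing through by 224/25 gives the monic gcd p² − 9.

p² − 9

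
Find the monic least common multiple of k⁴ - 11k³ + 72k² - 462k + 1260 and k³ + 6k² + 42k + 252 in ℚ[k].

k⁵ - 5k⁴ + 6k³ - 30k² - 1512k + 7560

By polynomial division,
  k⁴ - 11k³ + 72k² - 462k + 1260 = (k - 17)(k³ + 6k² + 42k + 252) + (132k² + 5544)
  k³ + 6k² + 42k + 252 = ((1/132)k + 1/22)(132k² + 5544) + (0)
Last nonzero remainder: 132k² + 5544. Dividing through by 132 gives the monic gcd k² + 42.
Then lcm(f, g) = f·g / gcd(f, g); expanding and making the result monic gives the answer.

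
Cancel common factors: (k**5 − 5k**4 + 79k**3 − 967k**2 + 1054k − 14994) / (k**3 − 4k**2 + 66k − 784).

By polynomial division,
  k**5 − 5k**4 + 79k**3 − 967k**2 + 1054k − 14994 = (k**2 − k + 9)(k**3 − 4k**2 + 66k − 784) + (−81k**2 − 324k − 7938)
  k**3 − 4k**2 + 66k − 784 = (−(1/81)k + 8/81)(−81k**2 − 324k − 7938) + (0)
Last nonzero remainder: −81k**2 − 324k − 7938. Dividing through by −81 gives the monic gcd k**2 + 4k + 98.
Cancel k**2 + 4k + 98 from numerator and denominator to get the reduced form.

(k**3 − 9k**2 + 17k − 153)/(k − 8)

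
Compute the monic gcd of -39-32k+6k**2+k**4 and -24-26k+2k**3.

By polynomial division,
  k**4+6k**2-32k-39 = ((1/2)k)(2k**3-26k-24) + (19k**2-20k-39)
  2k**3-26k-24 = ((2/19)k+40/361)(19k**2-20k-39) + (-(7104/361)k-7104/361)
  19k**2-20k-39 = (-(6859/7104)k+4693/2368)(-(7104/361)k-7104/361) + (0)
Last nonzero remainder: -(7104/361)k-7104/361. Dividing through by -7104/361 gives the monic gcd k+1.

1+k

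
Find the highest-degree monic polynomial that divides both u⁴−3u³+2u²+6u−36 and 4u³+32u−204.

Repeated division with remainder:
  u⁴−3u³+2u²+6u−36 = ((1/4)u−3/4)(4u³+32u−204) + (−6u²+81u−189)
  4u³+32u−204 = (−(2/3)u−9)(−6u²+81u−189) + (635u−1905)
  −6u²+81u−189 = (−(6/635)u+63/635)(635u−1905) + (0)
Last nonzero remainder: 635u−1905. Dividing through by 635 gives the monic gcd u−3.

u−3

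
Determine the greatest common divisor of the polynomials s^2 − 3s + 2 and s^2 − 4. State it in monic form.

Apply the Euclidean algorithm:
  s^2 − 3s + 2 = (s^2 − 4) + (−3s + 6)
  s^2 − 4 = (−(1/3)s − 2/3)(−3s + 6) + (0)
Last nonzero remainder: −3s + 6. Dividing through by −3 gives the monic gcd s − 2.

s − 2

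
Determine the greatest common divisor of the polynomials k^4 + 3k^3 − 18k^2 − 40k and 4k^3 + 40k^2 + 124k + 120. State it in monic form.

Apply the Euclidean algorithm:
  k^4 + 3k^3 − 18k^2 − 40k = ((1/4)k − 7/4)(4k^3 + 40k^2 + 124k + 120) + (21k^2 + 147k + 210)
  4k^3 + 40k^2 + 124k + 120 = ((4/21)k + 4/7)(21k^2 + 147k + 210) + (0)
Last nonzero remainder: 21k^2 + 147k + 210. Dividing through by 21 gives the monic gcd k^2 + 7k + 10.

k^2 + 7k + 10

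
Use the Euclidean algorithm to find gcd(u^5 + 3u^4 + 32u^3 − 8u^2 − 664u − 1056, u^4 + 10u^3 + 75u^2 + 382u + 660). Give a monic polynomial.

Repeated division with remainder:
  u^5 + 3u^4 + 32u^3 − 8u^2 − 664u − 1056 = (u − 7)(u^4 + 10u^3 + 75u^2 + 382u + 660) + (27u^3 + 135u^2 + 1350u + 3564)
  u^4 + 10u^3 + 75u^2 + 382u + 660 = ((1/27)u + 5/27)(27u^3 + 135u^2 + 1350u + 3564) + (0)
Last nonzero remainder: 27u^3 + 135u^2 + 1350u + 3564. Dividing through by 27 gives the monic gcd u^3 + 5u^2 + 50u + 132.

u^3 + 5u^2 + 50u + 132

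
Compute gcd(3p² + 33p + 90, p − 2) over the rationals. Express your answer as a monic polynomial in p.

1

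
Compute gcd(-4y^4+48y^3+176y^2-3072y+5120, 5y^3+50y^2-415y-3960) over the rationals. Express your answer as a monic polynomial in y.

By polynomial division,
  -4y^4+48y^3+176y^2-3072y+5120 = (-(4/5)y+88/5)(5y^3+50y^2-415y-3960) + (-1036y^2+1064y+74816)
  5y^3+50y^2-415y-3960 = (-(5/1036)y-510/9583)(-1036y^2+1064y+74816) + ((3705/1369)y+29640/1369)
  -1036y^2+1064y+74816 = (-(1418284/3705)y+12802888/3705)((3705/1369)y+29640/1369) + (0)
Last nonzero remainder: (3705/1369)y+29640/1369. Dividing through by 3705/1369 gives the monic gcd y+8.

y+8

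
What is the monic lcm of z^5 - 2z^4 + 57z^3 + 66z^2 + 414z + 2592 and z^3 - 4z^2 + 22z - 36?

By polynomial division,
  z^5 - 2z^4 + 57z^3 + 66z^2 + 414z + 2592 = (z^2 + 2z + 43)(z^3 - 4z^2 + 22z - 36) + (230z^2 - 460z + 4140)
  z^3 - 4z^2 + 22z - 36 = ((1/230)z - 1/115)(230z^2 - 460z + 4140) + (0)
Last nonzero remainder: 230z^2 - 460z + 4140. Dividing through by 230 gives the monic gcd z^2 - 2z + 18.
Then lcm(f, g) = f·g / gcd(f, g); expanding and making the result monic gives the answer.

z^6 - 4z^5 + 61z^4 - 48z^3 + 282z^2 + 1764z - 5184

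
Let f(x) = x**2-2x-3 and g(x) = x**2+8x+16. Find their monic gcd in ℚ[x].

1

Repeated division with remainder:
  x**2-2x-3 = (x**2+8x+16) + (-10x-19)
  x**2+8x+16 = (-(1/10)x-61/100)(-10x-19) + (441/100)
  -10x-19 = (-(1000/441)x-1900/441)(441/100) + (0)
The last nonzero remainder is the constant 441/100, so the polynomials are coprime and gcd = 1.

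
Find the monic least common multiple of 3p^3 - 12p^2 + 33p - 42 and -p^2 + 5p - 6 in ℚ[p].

p^4 - 7p^3 + 23p^2 - 47p + 42

By polynomial division,
  3p^3 - 12p^2 + 33p - 42 = (-3p - 3)(-p^2 + 5p - 6) + (30p - 60)
  -p^2 + 5p - 6 = (-(1/30)p + 1/10)(30p - 60) + (0)
Last nonzero remainder: 30p - 60. Dividing through by 30 gives the monic gcd p - 2.
Then lcm(f, g) = f·g / gcd(f, g); expanding and making the result monic gives the answer.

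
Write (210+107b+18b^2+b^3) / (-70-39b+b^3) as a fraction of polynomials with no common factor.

(42+13b+b^2)/(-14-5b+b^2)

Apply the Euclidean algorithm:
  b^3+18b^2+107b+210 = (b^3-39b-70) + (18b^2+146b+280)
  b^3-39b-70 = ((1/18)b-73/162)(18b^2+146b+280) + ((910/81)b+4550/81)
  18b^2+146b+280 = ((729/455)b+324/65)((910/81)b+4550/81) + (0)
Last nonzero remainder: (910/81)b+4550/81. Dividing through by 910/81 gives the monic gcd b+5.
Cancel b+5 from numerator and denominator to get the reduced form.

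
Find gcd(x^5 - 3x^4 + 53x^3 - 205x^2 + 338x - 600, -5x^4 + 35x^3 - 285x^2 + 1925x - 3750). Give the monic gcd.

By polynomial division,
  x^5 - 3x^4 + 53x^3 - 205x^2 + 338x - 600 = (-(1/5)x - 4/5)(-5x^4 + 35x^3 - 285x^2 + 1925x - 3750) + (24x^3 - 48x^2 + 1128x - 3600)
  -5x^4 + 35x^3 - 285x^2 + 1925x - 3750 = (-(5/24)x + 25/24)(24x^3 - 48x^2 + 1128x - 3600) + (0)
Last nonzero remainder: 24x^3 - 48x^2 + 1128x - 3600. Dividing through by 24 gives the monic gcd x^3 - 2x^2 + 47x - 150.

x^3 - 2x^2 + 47x - 150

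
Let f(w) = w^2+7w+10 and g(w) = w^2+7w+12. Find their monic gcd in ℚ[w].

1

By polynomial division,
  w^2+7w+10 = (w^2+7w+12) + (−2)
  w^2+7w+12 = (−(1/2)w^2−(7/2)w−6)(−2) + (0)
The last nonzero remainder is the constant −2, so the polynomials are coprime and gcd = 1.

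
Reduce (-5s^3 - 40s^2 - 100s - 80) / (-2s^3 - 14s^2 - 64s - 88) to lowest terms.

(5s^2 + 30s + 40)/(2s^2 + 10s + 44)

By polynomial division,
  -5s^3 - 40s^2 - 100s - 80 = (5/2)(-2s^3 - 14s^2 - 64s - 88) + (-5s^2 + 60s + 140)
  -2s^3 - 14s^2 - 64s - 88 = ((2/5)s + 38/5)(-5s^2 + 60s + 140) + (-576s - 1152)
  -5s^2 + 60s + 140 = ((5/576)s - 35/288)(-576s - 1152) + (0)
Last nonzero remainder: -576s - 1152. Dividing through by -576 gives the monic gcd s + 2.
Cancel s + 2 from numerator and denominator to get the reduced form.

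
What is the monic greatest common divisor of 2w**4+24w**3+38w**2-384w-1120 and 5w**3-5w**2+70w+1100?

Repeated division with remainder:
  2w**4+24w**3+38w**2-384w-1120 = ((2/5)w+26/5)(5w**3-5w**2+70w+1100) + (36w**2-1188w-6840)
  5w**3-5w**2+70w+1100 = ((5/36)w+40/9)(36w**2-1188w-6840) + (6300w+31500)
  36w**2-1188w-6840 = ((1/175)w-38/175)(6300w+31500) + (0)
Last nonzero remainder: 6300w+31500. Dividing through by 6300 gives the monic gcd w+5.

w+5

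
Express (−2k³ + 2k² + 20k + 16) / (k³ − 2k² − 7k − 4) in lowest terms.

By polynomial division,
  −2k³ + 2k² + 20k + 16 = (−2)(k³ − 2k² − 7k − 4) + (−2k² + 6k + 8)
  k³ − 2k² − 7k − 4 = (−(1/2)k − 1/2)(−2k² + 6k + 8) + (0)
Last nonzero remainder: −2k² + 6k + 8. Dividing through by −2 gives the monic gcd k² − 3k − 4.
Cancel k² − 3k − 4 from numerator and denominator to get the reduced form.

(−2k − 4)/(k + 1)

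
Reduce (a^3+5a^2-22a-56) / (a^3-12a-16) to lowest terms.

(a+7)/(a+2)

By polynomial division,
  a^3+5a^2-22a-56 = (a^3-12a-16) + (5a^2-10a-40)
  a^3-12a-16 = ((1/5)a+2/5)(5a^2-10a-40) + (0)
Last nonzero remainder: 5a^2-10a-40. Dividing through by 5 gives the monic gcd a^2-2a-8.
Cancel a^2-2a-8 from numerator and denominator to get the reduced form.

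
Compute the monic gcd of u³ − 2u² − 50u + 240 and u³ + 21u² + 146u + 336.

u + 8

Apply the Euclidean algorithm:
  u³ − 2u² − 50u + 240 = (u³ + 21u² + 146u + 336) + (−23u² − 196u − 96)
  u³ + 21u² + 146u + 336 = (−(1/23)u − 287/529)(−23u² − 196u − 96) + ((18774/529)u + 150192/529)
  −23u² − 196u − 96 = (−(12167/18774)u − 1058/3129)((18774/529)u + 150192/529) + (0)
Last nonzero remainder: (18774/529)u + 150192/529. Dividing through by 18774/529 gives the monic gcd u + 8.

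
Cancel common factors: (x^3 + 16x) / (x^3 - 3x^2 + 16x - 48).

Euclidean algorithm in ℚ[x]:
  x^3 + 16x = (x^3 - 3x^2 + 16x - 48) + (3x^2 + 48)
  x^3 - 3x^2 + 16x - 48 = ((1/3)x - 1)(3x^2 + 48) + (0)
Last nonzero remainder: 3x^2 + 48. Dividing through by 3 gives the monic gcd x^2 + 16.
Cancel x^2 + 16 from numerator and denominator to get the reduced form.

(x)/(x - 3)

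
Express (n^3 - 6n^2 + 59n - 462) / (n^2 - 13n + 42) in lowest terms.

Euclidean algorithm in ℚ[n]:
  n^3 - 6n^2 + 59n - 462 = (n + 7)(n^2 - 13n + 42) + (108n - 756)
  n^2 - 13n + 42 = ((1/108)n - 1/18)(108n - 756) + (0)
Last nonzero remainder: 108n - 756. Dividing through by 108 gives the monic gcd n - 7.
Cancel n - 7 from numerator and denominator to get the reduced form.

(n^2 + n + 66)/(n - 6)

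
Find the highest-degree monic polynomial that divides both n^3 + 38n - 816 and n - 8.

n - 8

Repeated division with remainder:
  n^3 + 38n - 816 = (n^2 + 8n + 102)(n - 8) + (0)
The last nonzero remainder n - 8 is already monic.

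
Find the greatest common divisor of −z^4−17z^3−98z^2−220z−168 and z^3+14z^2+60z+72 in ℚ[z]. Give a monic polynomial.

Euclidean algorithm in ℚ[z]:
  −z^4−17z^3−98z^2−220z−168 = (−z−3)(z^3+14z^2+60z+72) + (4z^2+32z+48)
  z^3+14z^2+60z+72 = ((1/4)z+3/2)(4z^2+32z+48) + (0)
Last nonzero remainder: 4z^2+32z+48. Dividing through by 4 gives the monic gcd z^2+8z+12.

z^2+8z+12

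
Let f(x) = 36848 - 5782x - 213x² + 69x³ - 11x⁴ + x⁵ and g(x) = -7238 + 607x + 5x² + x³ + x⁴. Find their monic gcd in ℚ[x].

By polynomial division,
  x⁵ - 11x⁴ + 69x³ - 213x² - 5782x + 36848 = (x - 12)(x⁴ + x³ + 5x² + 607x - 7238) + (76x³ - 760x² + 8740x - 50008)
  x⁴ + x³ + 5x² + 607x - 7238 = ((1/76)x + 11/76)(76x³ - 760x² + 8740x - 50008) + (0)
Last nonzero remainder: 76x³ - 760x² + 8740x - 50008. Dividing through by 76 gives the monic gcd x³ - 10x² + 115x - 658.

-658 + 115x - 10x² + x³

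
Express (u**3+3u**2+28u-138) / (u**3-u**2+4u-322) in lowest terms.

(u-3)/(u-7)

Repeated division with remainder:
  u**3+3u**2+28u-138 = (u**3-u**2+4u-322) + (4u**2+24u+184)
  u**3-u**2+4u-322 = ((1/4)u-7/4)(4u**2+24u+184) + (0)
Last nonzero remainder: 4u**2+24u+184. Dividing through by 4 gives the monic gcd u**2+6u+46.
Cancel u**2+6u+46 from numerator and denominator to get the reduced form.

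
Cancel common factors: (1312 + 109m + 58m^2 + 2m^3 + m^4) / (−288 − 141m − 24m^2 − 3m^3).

(−41 + 3m − m^2)/(9 + 3m)

Apply the Euclidean algorithm:
  m^4 + 2m^3 + 58m^2 + 109m + 1312 = (−(1/3)m + 2)(−3m^3 − 24m^2 − 141m − 288) + (59m^2 + 295m + 1888)
  −3m^3 − 24m^2 − 141m − 288 = (−(3/59)m − 9/59)(59m^2 + 295m + 1888) + (0)
Last nonzero remainder: 59m^2 + 295m + 1888. Dividing through by 59 gives the monic gcd m^2 + 5m + 32.
Cancel m^2 + 5m + 32 from numerator and denominator to get the reduced form.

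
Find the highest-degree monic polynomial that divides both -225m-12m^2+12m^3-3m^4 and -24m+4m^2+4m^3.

3m+m^2

Euclidean algorithm in ℚ[m]:
  -3m^4+12m^3-12m^2-225m = (-(3/4)m+15/4)(4m^3+4m^2-24m) + (-45m^2-135m)
  4m^3+4m^2-24m = (-(4/45)m+8/45)(-45m^2-135m) + (0)
Last nonzero remainder: -45m^2-135m. Dividing through by -45 gives the monic gcd m^2+3m.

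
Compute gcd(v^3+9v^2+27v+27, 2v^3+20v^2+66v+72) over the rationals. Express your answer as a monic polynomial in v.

v^2+6v+9

Apply the Euclidean algorithm:
  v^3+9v^2+27v+27 = (1/2)(2v^3+20v^2+66v+72) + (-v^2-6v-9)
  2v^3+20v^2+66v+72 = (-2v-8)(-v^2-6v-9) + (0)
Last nonzero remainder: -v^2-6v-9. Dividing through by -1 gives the monic gcd v^2+6v+9.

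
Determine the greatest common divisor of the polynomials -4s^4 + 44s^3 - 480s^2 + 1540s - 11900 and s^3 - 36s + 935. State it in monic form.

Euclidean algorithm in ℚ[s]:
  -4s^4 + 44s^3 - 480s^2 + 1540s - 11900 = (-4s + 44)(s^3 - 36s + 935) + (-624s^2 + 6864s - 53040)
  s^3 - 36s + 935 = (-(1/624)s - 11/624)(-624s^2 + 6864s - 53040) + (0)
Last nonzero remainder: -624s^2 + 6864s - 53040. Dividing through by -624 gives the monic gcd s^2 - 11s + 85.

s^2 - 11s + 85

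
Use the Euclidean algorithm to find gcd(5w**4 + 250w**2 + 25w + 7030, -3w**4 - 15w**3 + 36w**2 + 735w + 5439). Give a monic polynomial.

Repeated division with remainder:
  5w**4 + 250w**2 + 25w + 7030 = (-5/3)(-3w**4 - 15w**3 + 36w**2 + 735w + 5439) + (-25w**3 + 310w**2 + 1250w + 16095)
  -3w**4 - 15w**3 + 36w**2 + 735w + 5439 = ((3/25)w + 261/125)(-25w**3 + 310w**2 + 1250w + 16095) + (-(19032/25)w**2 - (19032/5)w - 704184/25)
  -25w**3 + 310w**2 + 1250w + 16095 = ((625/19032)w - 3625/6344)(-(19032/25)w**2 - (19032/5)w - 704184/25) + (0)
Last nonzero remainder: -(19032/25)w**2 - (19032/5)w - 704184/25. Dividing through by -19032/25 gives the monic gcd w**2 + 5w + 37.

w**2 + 5w + 37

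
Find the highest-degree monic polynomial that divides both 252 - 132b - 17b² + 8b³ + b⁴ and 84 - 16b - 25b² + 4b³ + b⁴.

Euclidean algorithm in ℚ[b]:
  b⁴ + 8b³ - 17b² - 132b + 252 = (b⁴ + 4b³ - 25b² - 16b + 84) + (4b³ + 8b² - 116b + 168)
  b⁴ + 4b³ - 25b² - 16b + 84 = ((1/4)b + 1/2)(4b³ + 8b² - 116b + 168) + (0)
Last nonzero remainder: 4b³ + 8b² - 116b + 168. Dividing through by 4 gives the monic gcd b³ + 2b² - 29b + 42.

42 - 29b + 2b² + b³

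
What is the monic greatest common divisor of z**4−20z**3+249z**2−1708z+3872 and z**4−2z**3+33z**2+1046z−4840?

z**3−12z**2+153z−484

By polynomial division,
  z**4−20z**3+249z**2−1708z+3872 = (z**4−2z**3+33z**2+1046z−4840) + (−18z**3+216z**2−2754z+8712)
  z**4−2z**3+33z**2+1046z−4840 = (−(1/18)z−5/9)(−18z**3+216z**2−2754z+8712) + (0)
Last nonzero remainder: −18z**3+216z**2−2754z+8712. Dividing through by −18 gives the monic gcd z**3−12z**2+153z−484.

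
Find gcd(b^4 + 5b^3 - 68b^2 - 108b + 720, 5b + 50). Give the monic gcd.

b + 10

By polynomial division,
  b^4 + 5b^3 - 68b^2 - 108b + 720 = ((1/5)b^3 - b^2 - (18/5)b + 72/5)(5b + 50) + (0)
Last nonzero remainder: 5b + 50. Dividing through by 5 gives the monic gcd b + 10.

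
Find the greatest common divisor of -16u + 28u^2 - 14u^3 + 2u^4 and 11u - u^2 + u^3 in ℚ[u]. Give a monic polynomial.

By polynomial division,
  2u^4 - 14u^3 + 28u^2 - 16u = (2u - 12)(u^3 - u^2 + 11u) + (-6u^2 + 116u)
  u^3 - u^2 + 11u = (-(1/6)u - 55/18)(-6u^2 + 116u) + ((3289/9)u)
  -6u^2 + 116u = (-(54/3289)u + 1044/3289)((3289/9)u) + (0)
Last nonzero remainder: (3289/9)u. Dividing through by 3289/9 gives the monic gcd u.

u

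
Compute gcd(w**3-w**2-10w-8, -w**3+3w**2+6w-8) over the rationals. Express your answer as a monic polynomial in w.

w**2-2w-8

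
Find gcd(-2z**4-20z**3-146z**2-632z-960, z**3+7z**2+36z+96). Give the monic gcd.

z+4

Apply the Euclidean algorithm:
  -2z**4-20z**3-146z**2-632z-960 = (-2z-6)(z**3+7z**2+36z+96) + (-32z**2-224z-384)
  z**3+7z**2+36z+96 = (-(1/32)z)(-32z**2-224z-384) + (24z+96)
  -32z**2-224z-384 = (-(4/3)z-4)(24z+96) + (0)
Last nonzero remainder: 24z+96. Dividing through by 24 gives the monic gcd z+4.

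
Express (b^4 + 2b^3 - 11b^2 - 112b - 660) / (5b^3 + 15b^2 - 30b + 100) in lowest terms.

(b^3 - 3b^2 + 4b - 132)/(5b^2 - 10b + 20)

Repeated division with remainder:
  b^4 + 2b^3 - 11b^2 - 112b - 660 = ((1/5)b - 1/5)(5b^3 + 15b^2 - 30b + 100) + (-2b^2 - 138b - 640)
  5b^3 + 15b^2 - 30b + 100 = (-(5/2)b + 165)(-2b^2 - 138b - 640) + (21140b + 105700)
  -2b^2 - 138b - 640 = (-(1/10570)b - 32/5285)(21140b + 105700) + (0)
Last nonzero remainder: 21140b + 105700. Dividing through by 21140 gives the monic gcd b + 5.
Cancel b + 5 from numerator and denominator to get the reduced form.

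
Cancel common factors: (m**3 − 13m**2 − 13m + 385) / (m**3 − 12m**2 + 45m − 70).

By polynomial division,
  m**3 − 13m**2 − 13m + 385 = (m**3 − 12m**2 + 45m − 70) + (−m**2 − 58m + 455)
  m**3 − 12m**2 + 45m − 70 = (−m + 70)(−m**2 − 58m + 455) + (4560m − 31920)
  −m**2 − 58m + 455 = (−(1/4560)m − 13/912)(4560m − 31920) + (0)
Last nonzero remainder: 4560m − 31920. Dividing through by 4560 gives the monic gcd m − 7.
Cancel m − 7 from numerator and denominator to get the reduced form.

(m**2 − 6m − 55)/(m**2 − 5m + 10)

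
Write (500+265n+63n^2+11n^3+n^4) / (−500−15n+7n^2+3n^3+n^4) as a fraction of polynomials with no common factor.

(4+n)/(−4+n)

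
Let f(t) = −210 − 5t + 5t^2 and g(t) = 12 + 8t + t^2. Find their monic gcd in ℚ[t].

6 + t

Repeated division with remainder:
  5t^2 − 5t − 210 = (5)(t^2 + 8t + 12) + (−45t − 270)
  t^2 + 8t + 12 = (−(1/45)t − 2/45)(−45t − 270) + (0)
Last nonzero remainder: −45t − 270. Dividing through by −45 gives the monic gcd t + 6.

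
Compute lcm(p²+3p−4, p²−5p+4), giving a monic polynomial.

p³−p²−16p+16

By polynomial division,
  p²+3p−4 = (p²−5p+4) + (8p−8)
  p²−5p+4 = ((1/8)p−1/2)(8p−8) + (0)
Last nonzero remainder: 8p−8. Dividing through by 8 gives the monic gcd p−1.
Then lcm(f, g) = f·g / gcd(f, g); expanding and making the result monic gives the answer.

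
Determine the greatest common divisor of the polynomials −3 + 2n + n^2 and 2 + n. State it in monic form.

Repeated division with remainder:
  n^2 + 2n − 3 = (n)(n + 2) + (−3)
  n + 2 = (−(1/3)n − 2/3)(−3) + (0)
The last nonzero remainder is the constant −3, so the polynomials are coprime and gcd = 1.

1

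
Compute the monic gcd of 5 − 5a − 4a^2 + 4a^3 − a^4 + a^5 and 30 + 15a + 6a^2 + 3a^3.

5 + a^2

Repeated division with remainder:
  a^5 − a^4 + 4a^3 − 4a^2 − 5a + 5 = ((1/3)a^2 − a + 5/3)(3a^3 + 6a^2 + 15a + 30) + (−9a^2 − 45)
  3a^3 + 6a^2 + 15a + 30 = (−(1/3)a − 2/3)(−9a^2 − 45) + (0)
Last nonzero remainder: −9a^2 − 45. Dividing through by −9 gives the monic gcd a^2 + 5.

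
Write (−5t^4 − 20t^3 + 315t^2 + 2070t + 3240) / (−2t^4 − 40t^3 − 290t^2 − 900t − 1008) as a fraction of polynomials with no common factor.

(5t − 45)/(2t + 14)

Apply the Euclidean algorithm:
  −5t^4 − 20t^3 + 315t^2 + 2070t + 3240 = (5/2)(−2t^4 − 40t^3 − 290t^2 − 900t − 1008) + (80t^3 + 1040t^2 + 4320t + 5760)
  −2t^4 − 40t^3 − 290t^2 − 900t − 1008 = (−(1/40)t − 7/40)(80t^3 + 1040t^2 + 4320t + 5760) + (0)
Last nonzero remainder: 80t^3 + 1040t^2 + 4320t + 5760. Dividing through by 80 gives the monic gcd t^3 + 13t^2 + 54t + 72.
Cancel t^3 + 13t^2 + 54t + 72 from numerator and denominator to get the reduced form.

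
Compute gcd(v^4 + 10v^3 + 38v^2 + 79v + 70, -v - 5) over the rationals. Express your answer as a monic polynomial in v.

Repeated division with remainder:
  v^4 + 10v^3 + 38v^2 + 79v + 70 = (-v^3 - 5v^2 - 13v - 14)(-v - 5) + (0)
Last nonzero remainder: -v - 5. Dividing through by -1 gives the monic gcd v + 5.

v + 5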